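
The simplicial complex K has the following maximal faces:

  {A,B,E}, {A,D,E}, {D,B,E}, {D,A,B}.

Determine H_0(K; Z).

K has 4 vertices, 6 edges, 4 triangles.
rank ∂_0 = 0, rank ∂_1 = 3 ⇒ b_0 = 4 − 0 − 3 = 1; all invariant factors of ∂_1 are 1 so no torsion. So H_0 ≅ Z.

H_0 ≅ Z.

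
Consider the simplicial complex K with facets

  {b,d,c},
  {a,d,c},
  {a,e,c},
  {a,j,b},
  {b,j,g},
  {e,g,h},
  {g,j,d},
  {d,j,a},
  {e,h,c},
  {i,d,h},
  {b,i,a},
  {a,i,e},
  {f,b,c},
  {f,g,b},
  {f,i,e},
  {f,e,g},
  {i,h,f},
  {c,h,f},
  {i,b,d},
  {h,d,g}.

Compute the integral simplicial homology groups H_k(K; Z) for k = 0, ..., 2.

H_0 = Z,  H_1 = Z ⊕ Z/2,  H_2 = 0.

Take the total order a < b < c < d < e < f < g < h < i < j on the vertex set. Then K (dimension 2) consists of the simplices:

  0-simplices (10): a, b, c, d, e, f, g, h, i, j
  1-simplices (30): ab, ac, ad, ae, ai, aj, bc, bd, bf, bg, bi, bj, cd, ce, cf, ch, dg, dh, di, dj, ef, eg, eh, ei, fg, fh, fi, gh, gj, hi
  2-simplices (20): abi, abj, acd, ace, adj, aei, bcd, bcf, bdi, bfg, bgj, ceh, cfh, dgh, dgj, dhi, efg, efi, egh, fhi

so the chain groups are C_0 ≅ Z^10, C_1 ≅ Z^30, C_2 ≅ Z^20.

The boundary map ∂_1: C_1 → C_0 sends each edge [p,q] (with p < q) to q − p.
This gives a 10×30 integer matrix of rank 9; reducing to Smith normal form yields diagonal entries (1,1,1,1,1,1,1,1,1).

The boundary map ∂_2: C_2 → C_1 maps a triangle to the signed sum of its edges. For instance
  ∂cfh = fh − ch + cf,
  ∂bcf = cf − bf + bc.
As a 30×20 matrix over Z this has rank 20, with invariant factors (1,1,1,1,1,1,1,1,1,1,1,1,1,1,1,1,1,1,1,2).

Computing H_k = (kernel of ∂_k) / (image of ∂_{k+1}):

  H_0: rank C_0 − rank ∂_1 = 10 − 9 = 1, and the invariant factors of ∂_1 are all 1, so H_0 = Z.
  H_1: rank ker ∂_1 − rank ∂_2 = (30 − 9) − 20 = 1, and ∂_2 has invariant factor 2 > 1, so H_1 = Z ⊕ Z/2.
  H_2: rank ker ∂_2 − rank ∂_3 = (20 − 20) − 0 = 0, and there is no ∂_3, so H_2 = 0.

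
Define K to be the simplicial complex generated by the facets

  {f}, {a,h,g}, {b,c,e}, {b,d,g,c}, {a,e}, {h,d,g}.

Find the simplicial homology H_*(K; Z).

K has 8 vertices, 13 edges, 7 triangles, 1 3-simplex.
rank ∂_0 = 0, rank ∂_1 = 6 ⇒ b_0 = 8 − 0 − 6 = 2; all invariant factors of ∂_1 are 1 so no torsion. So H_0 ≅ Z^2.
rank ∂_1 = 6, rank ∂_2 = 6 ⇒ b_1 = 13 − 6 − 6 = 1; all invariant factors of ∂_2 are 1 so no torsion. So H_1 ≅ Z.
rank ∂_2 = 6, rank ∂_3 = 1 ⇒ b_2 = 7 − 6 − 1 = 0; all invariant factors of ∂_3 are 1 so no torsion. So H_2 ≅ 0.
rank ∂_3 = 1, rank ∂_4 = 0 ⇒ b_3 = 1 − 1 − 0 = 0. So H_3 ≅ 0.

H_0 ≅ Z^2,  H_1 ≅ Z,  H_2 = 0,  H_3 = 0.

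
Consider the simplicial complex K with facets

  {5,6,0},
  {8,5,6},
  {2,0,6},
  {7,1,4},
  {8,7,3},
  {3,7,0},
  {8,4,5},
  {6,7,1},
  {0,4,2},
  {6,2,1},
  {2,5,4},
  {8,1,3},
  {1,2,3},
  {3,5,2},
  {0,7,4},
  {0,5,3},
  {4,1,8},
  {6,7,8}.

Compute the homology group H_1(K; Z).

H_1 = Z ⊕ Z/2.

K has 9 vertices, 27 edges, 18 triangles.
rank ∂_1 = 8, rank ∂_2 = 18 ⇒ b_1 = 27 − 8 − 18 = 1; ∂_2 has invariant factor(s) [2] giving torsion. So H_1 ≅ Z ⊕ Z/2.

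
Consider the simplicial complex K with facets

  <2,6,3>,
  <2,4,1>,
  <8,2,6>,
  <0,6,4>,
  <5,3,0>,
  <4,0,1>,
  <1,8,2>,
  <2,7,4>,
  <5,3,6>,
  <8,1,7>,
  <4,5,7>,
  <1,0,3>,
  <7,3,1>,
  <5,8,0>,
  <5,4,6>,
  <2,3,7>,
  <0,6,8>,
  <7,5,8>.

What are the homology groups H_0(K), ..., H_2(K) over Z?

Take the total order 0 < 1 < 2 < 3 < 4 < 5 < 6 < 7 < 8 on the vertex set. Then K (dimension 2) consists of the simplices:

  0-simplices (9): [0], [1], [2], [3], [4], [5], [6], [7], [8]
  1-simplices (27): (27 of them)
  2-simplices (18): [0,1,3], [0,1,4], [0,3,5], [0,4,6], [0,5,8], [0,6,8], [1,2,4], [1,2,8], [1,3,7], [1,7,8], [2,3,6], [2,3,7], [2,4,7], [2,6,8], [3,5,6], [4,5,6], [4,5,7], [5,7,8]

giving chain groups C_0 ≅ Z^9, C_1 ≅ Z^27, C_2 ≅ Z^18.

The boundary map ∂_1: C_1 → C_0 maps an edge to its endpoints' difference, ∂[p,q] = q − p.
This gives a 9×27 integer matrix of rank 8; reducing to Smith normal form yields diagonal entries (1,1,1,1,1,1,1,1).

∂_2: C_2 → C_1 sends each 2-simplex [p,q,r] to [q,r] − [p,r] + [p,q]. For instance
  ∂[2,3,6] = [3,6] − [2,6] + [2,3],
  ∂[3,5,6] = [5,6] − [3,6] + [3,5].
This gives a 27×18 integer matrix of rank 18; reducing to Smith normal form yields diagonal entries (1,1,1,1,1,1,1,1,1,1,1,1,1,1,1,1,1,2).

From H_k ≅ ker(∂_k) / im(∂_{k+1}) we obtain:

  H_0: rank C_0 − rank ∂_1 = 9 − 8 = 1, and the invariant factors of ∂_1 are all 1, so H_0 ≅ Z.
  H_1: rank ker ∂_1 − rank ∂_2 = (27 − 8) − 18 = 1, and ∂_2 has invariant factor 2 > 1, so H_1 ≅ Z ⊕ Z_2.
  H_2: rank ker ∂_2 − rank ∂_3 = (18 − 18) − 0 = 0, and there is no ∂_3, so H_2 ≅ 0.

H_0 = Z,  H_1 = Z ⊕ Z_2,  H_2 = 0.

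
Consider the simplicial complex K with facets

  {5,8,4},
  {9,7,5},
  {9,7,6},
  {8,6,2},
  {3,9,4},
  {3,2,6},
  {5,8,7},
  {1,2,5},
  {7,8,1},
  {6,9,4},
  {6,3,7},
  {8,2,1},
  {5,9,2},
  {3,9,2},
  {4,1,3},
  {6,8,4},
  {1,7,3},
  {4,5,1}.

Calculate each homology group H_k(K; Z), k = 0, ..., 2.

Order the vertices as 1 < 2 < 3 < 4 < 5 < 6 < 7 < 8 < 9. Listing each simplex with vertices in this order, K has dimension 2 with simplices:

  0-simplices (9): [1], [2], [3], [4], [5], [6], [7], [8], [9]
  1-simplices (27): (27 of them)
  2-simplices (18): [1,2,5], [1,2,8], [1,3,4], [1,3,7], [1,4,5], [1,7,8], [2,3,6], [2,3,9], [2,5,9], [2,6,8], [3,4,9], [3,6,7], [4,5,8], [4,6,8], [4,6,9], [5,7,8], [5,7,9], [6,7,9]

Hence C_0 ≅ Z^9, C_1 ≅ Z^27, C_2 ≅ Z^18.

∂_1: C_1 → C_0 is given by ∂[p,q] = [q] − [p].
As a 9×27 matrix over Z this has rank 8, with invariant factors (1,1,1,1,1,1,1,1).

∂_2: C_2 → C_1 maps a triangle to the signed sum of its edges. For instance
  ∂[1,2,8] = [2,8] − [1,8] + [1,2],
  ∂[1,3,7] = [3,7] − [1,7] + [1,3].
The resulting 27×18 matrix has rank 18, and its Smith normal form has invariant factors (1,1,1,1,1,1,1,1,1,1,1,1,1,1,1,1,1,2).

From H_k ≅ ker(∂_k) / im(∂_{k+1}) we obtain:

  H_0: rank C_0 − rank ∂_1 = 9 − 8 = 1, and the invariant factors of ∂_1 are all 1, so H_0 = Z.
  H_1: rank ker ∂_1 − rank ∂_2 = (27 − 8) − 18 = 1, and ∂_2 has invariant factor 2 > 1, so H_1 = Z ⊕ Z_2.
  H_2: rank ker ∂_2 − rank ∂_3 = (18 − 18) − 0 = 0, and there is no ∂_3, so H_2 = 0.

(K is a triangulation of the Klein bottle.)

H_0 ≅ Z,  H_1 ≅ Z ⊕ Z_2,  H_2 = 0.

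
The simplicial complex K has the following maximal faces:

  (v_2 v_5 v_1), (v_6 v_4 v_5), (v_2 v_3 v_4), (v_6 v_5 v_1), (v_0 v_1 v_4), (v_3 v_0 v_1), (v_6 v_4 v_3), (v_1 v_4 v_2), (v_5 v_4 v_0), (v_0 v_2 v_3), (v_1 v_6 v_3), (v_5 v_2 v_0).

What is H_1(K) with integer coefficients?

Order the vertices as v_0 < v_1 < v_2 < v_3 < v_4 < v_5 < v_6. Listing each simplex with vertices in this order, K has dimension 2 with simplices:

  0-simplices (7): [v_0], [v_1], [v_2], [v_3], [v_4], [v_5], [v_6]
  1-simplices (18): (18 of them)
  2-simplices (12): (12 of them)

giving chain groups C_0 ≅ Z^7, C_1 ≅ Z^18, C_2 ≅ Z^12.

The boundary map ∂_1: C_1 → C_0 sends each edge [p,q] (with p < q) to q − p. For instance
  ∂[v_0,v_4] = [v_4] − [v_0].
The 7×18 boundary matrix has rank 6 and Smith normal form diag(1,1,1,1,1,1).

∂_2: C_2 → C_1 maps a triangle to the signed sum of its edges. For instance
  ∂[v_0,v_1,v_3] = [v_1,v_3] − [v_0,v_3] + [v_0,v_1],
  ∂[v_0,v_2,v_5] = [v_2,v_5] − [v_0,v_5] + [v_0,v_2].
As a 18×12 matrix over Z this has rank 12, with invariant factors (1,1,1,1,1,1,1,1,1,1,1,2).

From H_k ≅ ker(∂_k) / im(∂_{k+1}) we obtain:

  H_1: rank ker ∂_1 − rank ∂_2 = (18 − 6) − 12 = 0, and ∂_2 has invariant factor 2 > 1, so H_1 ≅ Z_2.

H_1 ≅ Z_2.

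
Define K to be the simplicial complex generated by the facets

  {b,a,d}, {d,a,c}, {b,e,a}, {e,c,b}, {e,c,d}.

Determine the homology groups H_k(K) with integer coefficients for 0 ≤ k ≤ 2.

Order the vertices as a < b < c < d < e. Listing each simplex with vertices in this order, K has dimension 2 with simplices:

  0-simplices (5): a, b, c, d, e
  1-simplices (10): ab, ac, ad, ae, bc, bd, be, cd, ce, de
  2-simplices (5): abd, abe, acd, bce, cde

Hence C_0 ≅ Z^5, C_1 ≅ Z^10, C_2 ≅ Z^5.

The boundary map ∂_1: C_1 → C_0 sends each edge [p,q] (with p < q) to q − p.
The resulting 5×10 matrix has rank 4, and its Smith normal form has invariant factors (1,1,1,1).

∂_2: C_2 → C_1 acts by ∂[p,q,r] = [q,r] − [p,r] + [p,q]. For instance
  ∂abe = be − ae + ab,
  ∂abd = bd − ad + ab.
As a 10×5 matrix over Z this has rank 5, with invariant factors (1,1,1,1,1).

Reading off H_k = ker ∂_k / im ∂_{k+1}:

  H_0: rank C_0 − rank ∂_1 = 5 − 4 = 1, and the invariant factors of ∂_1 are all 1, so H_0 = Z.
  H_1: rank ker ∂_1 − rank ∂_2 = (10 − 4) − 5 = 1, and the invariant factors of ∂_2 are all 1, so H_1 = Z.
  H_2: rank ker ∂_2 − rank ∂_3 = (5 − 5) − 0 = 0, and there is no ∂_3, so H_2 = 0.

H_0 ≅ Z,  H_1 ≅ Z,  H_2 = 0.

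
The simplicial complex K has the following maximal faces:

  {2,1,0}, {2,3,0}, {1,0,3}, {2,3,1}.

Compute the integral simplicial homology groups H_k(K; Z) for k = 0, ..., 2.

Order the vertices as 0 < 1 < 2 < 3. Listing each simplex with vertices in this order, K has dimension 2 with simplices:

  0-simplices (4): [0], [1], [2], [3]
  1-simplices (6): [0,1], [0,2], [0,3], [1,2], [1,3], [2,3]
  2-simplices (4): [0,1,2], [0,1,3], [0,2,3], [1,2,3]

Hence C_0 ≅ Z^4, C_1 ≅ Z^6, C_2 ≅ Z^4.

Boundary ∂_1: C_1 → C_0 sends each edge [p,q] (with p < q) to q − p. For instance
  ∂[1,3] = [3] − [1].
The resulting 4×6 matrix has rank 3, and its Smith normal form has invariant factors (1,1,1).

The boundary map ∂_2: C_2 → C_1 maps a triangle to the signed sum of its edges. For instance
  ∂[1,2,3] = [2,3] − [1,3] + [1,2],
  ∂[0,1,2] = [1,2] − [0,2] + [0,1].
As a 6×4 matrix over Z this has rank 3, with invariant factors (1,1,1).

Now H_k = ker ∂_k / im ∂_{k+1}, so:

  H_0: rank C_0 − rank ∂_1 = 4 − 3 = 1, and the invariant factors of ∂_1 are all 1, so H_0 = Z.
  H_1: rank ker ∂_1 − rank ∂_2 = (6 − 3) − 3 = 0, and the invariant factors of ∂_2 are all 1, so H_1 = 0.
  H_2: rank ker ∂_2 − rank ∂_3 = (4 − 3) − 0 = 1, and there is no ∂_3, so H_2 = Z.

As a check, the Euler characteristic is 4 − 6 + 4 = 2, which agrees with 1 − 0 + 1 = 2.

H_0 ≅ Z,  H_1 = 0,  H_2 ≅ Z.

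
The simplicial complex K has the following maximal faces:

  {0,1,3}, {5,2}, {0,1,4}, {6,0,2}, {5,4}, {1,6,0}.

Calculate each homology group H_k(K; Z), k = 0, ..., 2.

K has 7 vertices, 11 edges, 4 triangles.
rank ∂_0 = 0, rank ∂_1 = 6 ⇒ b_0 = 7 − 0 − 6 = 1; all invariant factors of ∂_1 are 1 so no torsion. So H_0 = Z.
rank ∂_1 = 6, rank ∂_2 = 4 ⇒ b_1 = 11 − 6 − 4 = 1; all invariant factors of ∂_2 are 1 so no torsion. So H_1 = Z.
rank ∂_2 = 4, rank ∂_3 = 0 ⇒ b_2 = 4 − 4 − 0 = 0. So H_2 = 0.

H_0 ≅ Z,  H_1 ≅ Z,  H_2 = 0.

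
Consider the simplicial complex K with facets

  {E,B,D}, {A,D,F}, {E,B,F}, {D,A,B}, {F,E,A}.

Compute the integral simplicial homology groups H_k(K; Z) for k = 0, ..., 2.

H_0 = Z,  H_1 = Z,  H_2 = 0.

Fix the vertex order A < B < D < E < F and write every simplex with vertices in increasing order. Then dim K = 2 and the simplices of K are:

  0-simplices (5): A, B, D, E, F
  1-simplices (10): AB, AD, AE, AF, BD, BE, BF, DE, DF, EF
  2-simplices (5): ABD, ADF, AEF, BDE, BEF

Hence C_0 ≅ Z^5, C_1 ≅ Z^10, C_2 ≅ Z^5.

Boundary ∂_1: C_1 → C_0 sends each edge [p,q] (with p < q) to q − p.
The resulting 5×10 matrix has rank 4, and its Smith normal form has invariant factors (1,1,1,1).

Boundary ∂_2: C_2 → C_1 sends each 2-simplex [p,q,r] to [q,r] − [p,r] + [p,q]. For instance
  ∂BDE = DE − BE + BD,
  ∂BEF = EF − BF + BE.
The 10×5 boundary matrix has rank 5 and Smith normal form diag(1,1,1,1,1).

From H_k ≅ ker(∂_k) / im(∂_{k+1}) we obtain:

  H_0: rank C_0 − rank ∂_1 = 5 − 4 = 1, and the invariant factors of ∂_1 are all 1, so H_0 ≅ Z.
  H_1: rank ker ∂_1 − rank ∂_2 = (10 − 4) − 5 = 1, and the invariant factors of ∂_2 are all 1, so H_1 ≅ Z.
  H_2: rank ker ∂_2 − rank ∂_3 = (5 − 5) − 0 = 0, and there is no ∂_3, so H_2 ≅ 0.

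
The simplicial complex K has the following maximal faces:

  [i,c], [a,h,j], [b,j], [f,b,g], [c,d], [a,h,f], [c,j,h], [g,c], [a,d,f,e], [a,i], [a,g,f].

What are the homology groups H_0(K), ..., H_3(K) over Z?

H_0 = Z,  H_1 = Z^4,  H_2 = 0,  H_3 = 0.

Fix the vertex order a < b < c < d < e < f < g < h < i < j and write every simplex with vertices in increasing order. Then dim K = 3 and the simplices of K are:

  0-simplices (10): a, b, c, d, e, f, g, h, i, j
  1-simplices (21): ad, ae, af, ag, ah, ai, aj, bf, bg, bj, cd, cg, ch, ci, cj, de, df, ef, fg, fh, hj
  2-simplices (9): ade, adf, aef, afg, afh, ahj, bfg, chj, def
  3-simplices (1): adef

giving chain groups C_0 ≅ Z^10, C_1 ≅ Z^21, C_2 ≅ Z^9, C_3 ≅ Z^1.

Boundary ∂_1: C_1 → C_0 maps an edge to its endpoints' difference, ∂[p,q] = q − p.
The resulting 10×21 matrix has rank 9, and its Smith normal form has invariant factors (1,1,1,1,1,1,1,1,1).

The boundary map ∂_2: C_2 → C_1 maps a triangle to the signed sum of its edges. For instance
  ∂afg = fg − ag + af,
  ∂bfg = fg − bg + bf.
This gives a 21×9 integer matrix of rank 8; reducing to Smith normal form yields diagonal entries (1,1,1,1,1,1,1,1).

∂_3: C_3 → C_2 sends each 3-simplex σ to the alternating sum Σ_i (−1)^i (σ with its i-th vertex removed). For instance
  ∂adef = def − aef + adf − ade.
As a 9×1 matrix over Z this has rank 1, with invariant factors (1).

Reading off H_k = ker ∂_k / im ∂_{k+1}:

  H_0: rank C_0 − rank ∂_1 = 10 − 9 = 1, and the invariant factors of ∂_1 are all 1, so H_0 = Z.
  H_1: rank ker ∂_1 − rank ∂_2 = (21 − 9) − 8 = 4, and the invariant factors of ∂_2 are all 1, so H_1 = Z^4.
  H_2: rank ker ∂_2 − rank ∂_3 = (9 − 8) − 1 = 0, and the invariant factors of ∂_3 are all 1, so H_2 = 0.
  H_3: rank ker ∂_3 − rank ∂_4 = (1 − 1) − 0 = 0, and there is no ∂_4, so H_3 = 0.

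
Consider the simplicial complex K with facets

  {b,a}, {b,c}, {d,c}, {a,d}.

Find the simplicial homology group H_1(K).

Take the total order a < b < c < d on the vertex set. Then K (dimension 1) consists of the simplices:

  0-simplices (4): a, b, c, d
  1-simplices (4): ab, ad, bc, cd

Hence C_0 ≅ Z^4, C_1 ≅ Z^4.

Boundary ∂_1: C_1 → C_0 sends each edge [p,q] (with p < q) to q − p. For instance
  ∂ab = b − a.
This gives a 4×4 integer matrix of rank 3; reducing to Smith normal form yields diagonal entries (1,1,1).

Reading off H_k = ker ∂_k / im ∂_{k+1}:

  H_1: rank ker ∂_1 − rank ∂_2 = (4 − 3) − 0 = 1, and there is no ∂_2, so H_1 ≅ Z.

(K is a triangulation of the circle S^1.)

H_1 ≅ Z.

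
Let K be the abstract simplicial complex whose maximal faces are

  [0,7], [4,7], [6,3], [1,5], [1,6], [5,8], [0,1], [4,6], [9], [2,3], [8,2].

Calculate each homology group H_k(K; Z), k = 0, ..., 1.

H_0 = Z^2,  H_1 = Z^2.

We work with the vertex ordering 0 < 1 < 2 < 3 < 4 < 5 < 6 < 7 < 8 < 9. The simplices of K, each written with vertices in increasing order, are:

  0-simplices (10): [0], [1], [2], [3], [4], [5], [6], [7], [8], [9]
  1-simplices (10): [0,1], [0,7], [1,5], [1,6], [2,3], [2,8], [3,6], [4,6], [4,7], [5,8]

Hence C_0 ≅ Z^10, C_1 ≅ Z^10.

Boundary ∂_1: C_1 → C_0 is given by ∂[p,q] = [q] − [p].
As a 10×10 matrix over Z this has rank 8, with invariant factors (1,1,1,1,1,1,1,1).

Reading off H_k = ker ∂_k / im ∂_{k+1}:

  H_0: rank C_0 − rank ∂_1 = 10 − 8 = 2, and the invariant factors of ∂_1 are all 1, so H_0 ≅ Z^2.
  H_1: rank ker ∂_1 − rank ∂_2 = (10 − 8) − 0 = 2, and there is no ∂_2, so H_1 ≅ Z^2.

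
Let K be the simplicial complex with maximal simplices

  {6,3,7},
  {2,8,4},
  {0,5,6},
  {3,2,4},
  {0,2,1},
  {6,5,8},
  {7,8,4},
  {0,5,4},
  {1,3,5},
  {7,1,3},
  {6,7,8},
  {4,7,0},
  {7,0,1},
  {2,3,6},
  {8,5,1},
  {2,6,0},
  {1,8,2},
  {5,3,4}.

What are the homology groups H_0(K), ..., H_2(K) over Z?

Order the vertices as 0 < 1 < 2 < 3 < 4 < 5 < 6 < 7 < 8. Listing each simplex with vertices in this order, K has dimension 2 with simplices:

  0-simplices (9): [0], [1], [2], [3], [4], [5], [6], [7], [8]
  1-simplices (27): (27 of them)
  2-simplices (18): [0,1,2], [0,1,7], [0,2,6], [0,4,5], [0,4,7], [0,5,6], [1,2,8], [1,3,5], [1,3,7], [1,5,8], [2,3,4], [2,3,6], [2,4,8], [3,4,5], [3,6,7], [4,7,8], [5,6,8], [6,7,8]

so the chain groups are C_0 ≅ Z^9, C_1 ≅ Z^27, C_2 ≅ Z^18.

Boundary ∂_1: C_1 → C_0 is given by ∂[p,q] = [q] − [p]. For instance
  ∂[0,7] = [7] − [0].
The resulting 9×27 matrix has rank 8, and its Smith normal form has invariant factors (1,1,1,1,1,1,1,1).

The boundary map ∂_2: C_2 → C_1 acts by ∂[p,q,r] = [q,r] − [p,r] + [p,q]. For instance
  ∂[3,4,5] = [4,5] − [3,5] + [3,4],
  ∂[4,7,8] = [7,8] − [4,8] + [4,7].
The resulting 27×18 matrix has rank 17, and its Smith normal form has invariant factors (1,1,1,1,1,1,1,1,1,1,1,1,1,1,1,1,1).

Computing H_k = (kernel of ∂_k) / (image of ∂_{k+1}):

  H_0: rank C_0 − rank ∂_1 = 9 − 8 = 1, and the invariant factors of ∂_1 are all 1, so H_0 = Z.
  H_1: rank ker ∂_1 − rank ∂_2 = (27 − 8) − 17 = 2, and the invariant factors of ∂_2 are all 1, so H_1 = Z^2.
  H_2: rank ker ∂_2 − rank ∂_3 = (18 − 17) − 0 = 1, and there is no ∂_3, so H_2 = Z.

H_0 = Z,  H_1 = Z^2,  H_2 = Z.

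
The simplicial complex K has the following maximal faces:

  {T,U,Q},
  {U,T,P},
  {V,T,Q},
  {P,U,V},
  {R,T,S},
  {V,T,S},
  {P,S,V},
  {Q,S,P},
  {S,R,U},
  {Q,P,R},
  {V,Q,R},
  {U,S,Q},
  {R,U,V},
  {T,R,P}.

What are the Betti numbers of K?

b_0 = 1, b_1 = 2, b_2 = 1.

Take the total order P < Q < R < S < T < U < V on the vertex set. Then K (dimension 2) consists of the simplices:

  0-simplices (7): P, Q, R, S, T, U, V
  1-simplices (21): PQ, PR, PS, PT, PU, PV, QR, QS, QT, QU, QV, RS, RT, RU, RV, ST, SU, SV, TU, TV, UV
  2-simplices (14): PQR, PQS, PRT, PSV, PTU, PUV, QRV, QSU, QTU, QTV, RST, RSU, RUV, STV

giving chain groups C_0 ≅ Z^7, C_1 ≅ Z^21, C_2 ≅ Z^14.

∂_1: C_1 → C_0 sends each edge [p,q] (with p < q) to q − p.
The resulting 7×21 matrix has rank 6, and its Smith normal form has invariant factors (1,1,1,1,1,1).

∂_2: C_2 → C_1 maps a triangle to the signed sum of its edges. For instance
  ∂QTV = TV − QV + QT,
  ∂QTU = TU − QU + QT.
As a 21×14 matrix over Z this has rank 13, with invariant factors (1,1,1,1,1,1,1,1,1,1,1,1,1).

Computing H_k = (kernel of ∂_k) / (image of ∂_{k+1}):

  H_0: rank C_0 − rank ∂_1 = 7 − 6 = 1, and the invariant factors of ∂_1 are all 1, so H_0 ≅ Z.
  H_1: rank ker ∂_1 − rank ∂_2 = (21 − 6) − 13 = 2, and the invariant factors of ∂_2 are all 1, so H_1 ≅ Z^2.
  H_2: rank ker ∂_2 − rank ∂_3 = (14 − 13) − 0 = 1, and there is no ∂_3, so H_2 ≅ Z.

Hence the Betti numbers are b_0 = 1, b_1 = 2, b_2 = 1.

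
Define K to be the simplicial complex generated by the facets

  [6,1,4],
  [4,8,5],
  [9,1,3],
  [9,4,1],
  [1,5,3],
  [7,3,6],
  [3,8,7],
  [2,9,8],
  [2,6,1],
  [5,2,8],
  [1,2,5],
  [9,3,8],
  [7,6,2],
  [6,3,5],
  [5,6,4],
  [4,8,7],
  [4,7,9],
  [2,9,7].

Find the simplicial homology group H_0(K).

H_0 = Z.

Fix the vertex order 1 < 2 < 3 < 4 < 5 < 6 < 7 < 8 < 9 and write every simplex with vertices in increasing order. Then dim K = 2 and the simplices of K are:

  0-simplices (9): [1], [2], [3], [4], [5], [6], [7], [8], [9]
  1-simplices (27): (27 of them)
  2-simplices (18): [1,2,5], [1,2,6], [1,3,5], [1,3,9], [1,4,6], [1,4,9], [2,5,8], [2,6,7], [2,7,9], [2,8,9], [3,5,6], [3,6,7], [3,7,8], [3,8,9], [4,5,6], [4,5,8], [4,7,8], [4,7,9]

giving chain groups C_0 ≅ Z^9, C_1 ≅ Z^27, C_2 ≅ Z^18.

Boundary ∂_1: C_1 → C_0 is given by ∂[p,q] = [q] − [p]. For instance
  ∂[2,8] = [8] − [2].
This gives a 9×27 integer matrix of rank 8; reducing to Smith normal form yields diagonal entries (1,1,1,1,1,1,1,1).

Boundary ∂_2: C_2 → C_1 acts by ∂[p,q,r] = [q,r] − [p,r] + [p,q]. For instance
  ∂[1,4,6] = [4,6] − [1,6] + [1,4],
  ∂[1,4,9] = [4,9] − [1,9] + [1,4].
The resulting 27×18 matrix has rank 18, and its Smith normal form has invariant factors (1,1,1,1,1,1,1,1,1,1,1,1,1,1,1,1,1,2).

Computing H_k = (kernel of ∂_k) / (image of ∂_{k+1}):

  H_0: rank C_0 − rank ∂_1 = 9 − 8 = 1, and the invariant factors of ∂_1 are all 1, so H_0 = Z.

(K is a triangulation of the Klein bottle.)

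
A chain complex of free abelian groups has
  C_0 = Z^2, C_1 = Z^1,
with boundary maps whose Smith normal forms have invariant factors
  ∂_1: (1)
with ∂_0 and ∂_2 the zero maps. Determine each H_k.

H_0: b_0 = 2 − 0 − 1 = 1; torsion from ∂_1 factors > 1: none. So H_0 ≅ Z.
H_1: b_1 = 1 − 1 − 0 = 0; torsion from ∂_2 factors > 1: none. So H_1 ≅ 0.

H_0 ≅ Z,  H_1 = 0.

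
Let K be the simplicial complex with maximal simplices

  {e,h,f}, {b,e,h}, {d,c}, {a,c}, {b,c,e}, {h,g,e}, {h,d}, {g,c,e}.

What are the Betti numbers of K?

b_0 = 1, b_1 = 1, b_2 = 0.

K has 8 vertices, 13 edges, 5 triangles.
rank ∂_0 = 0, rank ∂_1 = 7 ⇒ b_0 = 8 − 0 − 7 = 1; all invariant factors of ∂_1 are 1 so no torsion. So H_0 = Z.
rank ∂_1 = 7, rank ∂_2 = 5 ⇒ b_1 = 13 − 7 − 5 = 1; all invariant factors of ∂_2 are 1 so no torsion. So H_1 = Z.
rank ∂_2 = 5, rank ∂_3 = 0 ⇒ b_2 = 5 − 5 − 0 = 0. So H_2 = 0.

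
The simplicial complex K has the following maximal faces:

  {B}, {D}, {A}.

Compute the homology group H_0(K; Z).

Take the total order A < B < D on the vertex set. Then K (dimension 0) consists of the simplices:

  0-simplices (3): A, B, D

giving chain groups C_0 ≅ Z^3.

Computing H_k = (kernel of ∂_k) / (image of ∂_{k+1}):

  H_0: rank C_0 − rank ∂_1 = 3 − 0 = 3, and there is no ∂_1, so H_0 = Z^3.

(K is a triangulation of a set of 3 points.)

H_0 ≅ Z^3.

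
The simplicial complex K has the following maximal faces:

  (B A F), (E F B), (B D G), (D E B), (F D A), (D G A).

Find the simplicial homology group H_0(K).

K has 6 vertices, 12 edges, 6 triangles.
rank ∂_0 = 0, rank ∂_1 = 5 ⇒ b_0 = 6 − 0 − 5 = 1; all invariant factors of ∂_1 are 1 so no torsion. So H_0 ≅ Z.

H_0 ≅ Z.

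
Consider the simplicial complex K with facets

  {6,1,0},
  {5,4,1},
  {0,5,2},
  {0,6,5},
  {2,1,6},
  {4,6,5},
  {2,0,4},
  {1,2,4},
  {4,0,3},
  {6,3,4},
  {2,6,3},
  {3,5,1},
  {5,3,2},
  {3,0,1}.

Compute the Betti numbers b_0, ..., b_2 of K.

We work with the vertex ordering 0 < 1 < 2 < 3 < 4 < 5 < 6. The simplices of K, each written with vertices in increasing order, are:

  0-simplices (7): [0], [1], [2], [3], [4], [5], [6]
  1-simplices (21): [0,1], [0,2], [0,3], [0,4], [0,5], [0,6], [1,2], [1,3], [1,4], [1,5], [1,6], [2,3], [2,4], [2,5], [2,6], [3,4], [3,5], [3,6], [4,5], [4,6], [5,6]
  2-simplices (14): [0,1,3], [0,1,6], [0,2,4], [0,2,5], [0,3,4], [0,5,6], [1,2,4], [1,2,6], [1,3,5], [1,4,5], [2,3,5], [2,3,6], [3,4,6], [4,5,6]

so the chain groups are C_0 ≅ Z^7, C_1 ≅ Z^21, C_2 ≅ Z^14.

∂_1: C_1 → C_0 is given by ∂[p,q] = [q] − [p]. For instance
  ∂[0,1] = [1] − [0].
This gives a 7×21 integer matrix of rank 6; reducing to Smith normal form yields diagonal entries (1,1,1,1,1,1).

Boundary ∂_2: C_2 → C_1 maps a triangle to the signed sum of its edges. For instance
  ∂[1,2,4] = [2,4] − [1,4] + [1,2],
  ∂[0,1,3] = [1,3] − [0,3] + [0,1].
As a 21×14 matrix over Z this has rank 13, with invariant factors (1,1,1,1,1,1,1,1,1,1,1,1,1).

Computing H_k = (kernel of ∂_k) / (image of ∂_{k+1}):

  H_0: rank C_0 − rank ∂_1 = 7 − 6 = 1, and the invariant factors of ∂_1 are all 1, so H_0 ≅ Z.
  H_1: rank ker ∂_1 − rank ∂_2 = (21 − 6) − 13 = 2, and the invariant factors of ∂_2 are all 1, so H_1 ≅ Z^2.
  H_2: rank ker ∂_2 − rank ∂_3 = (14 − 13) − 0 = 1, and there is no ∂_3, so H_2 ≅ Z.

Hence the Betti numbers are b_0 = 1, b_1 = 2, b_2 = 1.

b_0 = 1, b_1 = 2, b_2 = 1.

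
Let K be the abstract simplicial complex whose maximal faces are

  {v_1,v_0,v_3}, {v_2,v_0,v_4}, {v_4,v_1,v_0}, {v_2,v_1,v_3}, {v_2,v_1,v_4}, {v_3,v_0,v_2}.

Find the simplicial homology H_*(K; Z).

H_0 = Z,  H_1 = 0,  H_2 = Z.

We work with the vertex ordering v_0 < v_1 < v_2 < v_3 < v_4. The simplices of K, each written with vertices in increasing order, are:

  0-simplices (5): [v_0], [v_1], [v_2], [v_3], [v_4]
  1-simplices (9): [v_0,v_1], [v_0,v_2], [v_0,v_3], [v_0,v_4], [v_1,v_2], [v_1,v_3], [v_1,v_4], [v_2,v_3], [v_2,v_4]
  2-simplices (6): [v_0,v_1,v_3], [v_0,v_1,v_4], [v_0,v_2,v_3], [v_0,v_2,v_4], [v_1,v_2,v_3], [v_1,v_2,v_4]

Hence C_0 ≅ Z^5, C_1 ≅ Z^9, C_2 ≅ Z^6.

The boundary map ∂_1: C_1 → C_0 maps an edge to its endpoints' difference, ∂[p,q] = q − p.
This gives a 5×9 integer matrix of rank 4; reducing to Smith normal form yields diagonal entries (1,1,1,1).

Boundary ∂_2: C_2 → C_1 maps a triangle to the signed sum of its edges. For instance
  ∂[v_0,v_1,v_3] = [v_1,v_3] − [v_0,v_3] + [v_0,v_1],
  ∂[v_1,v_2,v_3] = [v_2,v_3] − [v_1,v_3] + [v_1,v_2].
The 9×6 boundary matrix has rank 5 and Smith normal form diag(1,1,1,1,1).

From H_k ≅ ker(∂_k) / im(∂_{k+1}) we obtain:

  H_0: rank C_0 − rank ∂_1 = 5 − 4 = 1, and the invariant factors of ∂_1 are all 1, so H_0 = Z.
  H_1: rank ker ∂_1 − rank ∂_2 = (9 − 4) − 5 = 0, and the invariant factors of ∂_2 are all 1, so H_1 = 0.
  H_2: rank ker ∂_2 − rank ∂_3 = (6 − 5) − 0 = 1, and there is no ∂_3, so H_2 = Z.

As a check, the Euler characteristic is 5 − 9 + 6 = 2, which agrees with 1 − 0 + 1 = 2.
(K is a triangulation of the 2-sphere S^2.)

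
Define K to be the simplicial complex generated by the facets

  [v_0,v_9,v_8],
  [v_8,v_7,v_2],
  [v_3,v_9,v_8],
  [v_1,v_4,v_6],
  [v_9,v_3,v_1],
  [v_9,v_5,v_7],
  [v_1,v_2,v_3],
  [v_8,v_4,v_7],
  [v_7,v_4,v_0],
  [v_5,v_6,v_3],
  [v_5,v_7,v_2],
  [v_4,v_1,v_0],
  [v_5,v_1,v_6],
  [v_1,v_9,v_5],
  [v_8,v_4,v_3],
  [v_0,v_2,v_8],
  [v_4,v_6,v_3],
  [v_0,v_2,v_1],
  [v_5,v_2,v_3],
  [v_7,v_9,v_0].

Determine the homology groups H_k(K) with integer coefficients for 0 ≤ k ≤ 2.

H_0 = Z,  H_1 = Z ⊕ Z/2,  H_2 = 0.

Take the total order v_0 < v_1 < v_2 < v_3 < v_4 < v_5 < v_6 < v_7 < v_8 < v_9 on the vertex set. Then K (dimension 2) consists of the simplices:

  0-simplices (10): [v_0], [v_1], [v_2], [v_3], [v_4], [v_5], [v_6], [v_7], [v_8], [v_9]
  1-simplices (30): (30 of them)
  2-simplices (20): (20 of them)

giving chain groups C_0 ≅ Z^10, C_1 ≅ Z^30, C_2 ≅ Z^20.

Boundary ∂_1: C_1 → C_0 sends each edge [p,q] (with p < q) to q − p.
As a 10×30 matrix over Z this has rank 9, with invariant factors (1,1,1,1,1,1,1,1,1).

∂_2: C_2 → C_1 maps a triangle to the signed sum of its edges. For instance
  ∂[v_2,v_7,v_8] = [v_7,v_8] − [v_2,v_8] + [v_2,v_7],
  ∂[v_0,v_1,v_2] = [v_1,v_2] − [v_0,v_2] + [v_0,v_1].
As a 30×20 matrix over Z this has rank 20, with invariant factors (1,1,1,1,1,1,1,1,1,1,1,1,1,1,1,1,1,1,1,2).

Now H_k = ker ∂_k / im ∂_{k+1}, so:

  H_0: rank C_0 − rank ∂_1 = 10 − 9 = 1, and the invariant factors of ∂_1 are all 1, so H_0 = Z.
  H_1: rank ker ∂_1 − rank ∂_2 = (30 − 9) − 20 = 1, and ∂_2 has invariant factor 2 > 1, so H_1 = Z ⊕ Z/2.
  H_2: rank ker ∂_2 − rank ∂_3 = (20 − 20) − 0 = 0, and there is no ∂_3, so H_2 = 0.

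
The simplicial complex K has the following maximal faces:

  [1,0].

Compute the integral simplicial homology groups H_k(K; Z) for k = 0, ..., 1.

Take the total order 0 < 1 on the vertex set. Then K (dimension 1) consists of the simplices:

  0-simplices (2): [0], [1]
  1-simplices (1): [0,1]

Hence C_0 ≅ Z^2, C_1 ≅ Z^1.

Boundary ∂_1: C_1 → C_0 maps an edge to its endpoints' difference, ∂[p,q] = q − p. For instance
  ∂[0,1] = [1] − [0].
This gives a 2×1 integer matrix of rank 1; reducing to Smith normal form yields diagonal entries (1).

Computing H_k = (kernel of ∂_k) / (image of ∂_{k+1}):

  H_0: rank C_0 − rank ∂_1 = 2 − 1 = 1, and the invariant factors of ∂_1 are all 1, so H_0 = Z.
  H_1: rank ker ∂_1 − rank ∂_2 = (1 − 1) − 0 = 0, and there is no ∂_2, so H_1 = 0.

H_0 ≅ Z,  H_1 = 0.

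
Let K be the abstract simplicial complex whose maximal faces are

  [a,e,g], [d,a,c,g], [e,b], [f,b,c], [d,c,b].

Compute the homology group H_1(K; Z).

Fix the vertex order a < b < c < d < e < f < g and write every simplex with vertices in increasing order. Then dim K = 3 and the simplices of K are:

  0-simplices (7): a, b, c, d, e, f, g
  1-simplices (13): ac, ad, ae, ag, bc, bd, be, bf, cd, cf, cg, dg, eg
  2-simplices (7): acd, acg, adg, aeg, bcd, bcf, cdg
  3-simplices (1): acdg

so the chain groups are C_0 ≅ Z^7, C_1 ≅ Z^13, C_2 ≅ Z^7, C_3 ≅ Z^1.

∂_1: C_1 → C_0 sends each edge [p,q] (with p < q) to q − p. For instance
  ∂eg = g − e.
The 7×13 boundary matrix has rank 6 and Smith normal form diag(1,1,1,1,1,1).

∂_2: C_2 → C_1 acts by ∂[p,q,r] = [q,r] − [p,r] + [p,q]. For instance
  ∂acd = cd − ad + ac,
  ∂bcf = cf − bf + bc.
This gives a 13×7 integer matrix of rank 6; reducing to Smith normal form yields diagonal entries (1,1,1,1,1,1).

The boundary map ∂_3: C_3 → C_2 sends each 3-simplex σ to the alternating sum Σ_i (−1)^i (σ with its i-th vertex removed). For instance
  ∂acdg = cdg − adg + acg − acd.
This gives a 7×1 integer matrix of rank 1; reducing to Smith normal form yields diagonal entries (1).

Now H_k = ker ∂_k / im ∂_{k+1}, so:

  H_1: rank ker ∂_1 − rank ∂_2 = (13 − 6) − 6 = 1, and the invariant factors of ∂_2 are all 1, so H_1 = Z.

H_1 ≅ Z.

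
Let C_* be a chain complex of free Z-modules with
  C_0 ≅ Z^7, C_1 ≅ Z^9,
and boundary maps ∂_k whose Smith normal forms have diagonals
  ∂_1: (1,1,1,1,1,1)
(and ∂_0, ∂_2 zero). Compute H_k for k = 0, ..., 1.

H_0 = Z,  H_1 = Z^3.

H_0: b_0 = 7 − 0 − 6 = 1; torsion from ∂_1 factors > 1: none. So H_0 = Z.
H_1: b_1 = 9 − 6 − 0 = 3; torsion from ∂_2 factors > 1: none. So H_1 = Z^3.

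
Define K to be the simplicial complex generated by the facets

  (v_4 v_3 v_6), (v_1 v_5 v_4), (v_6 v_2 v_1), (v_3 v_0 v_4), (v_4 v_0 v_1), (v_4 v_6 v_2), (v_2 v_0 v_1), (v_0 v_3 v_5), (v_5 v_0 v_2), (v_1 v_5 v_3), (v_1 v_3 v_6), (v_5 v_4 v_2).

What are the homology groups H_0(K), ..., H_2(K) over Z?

H_0 = Z,  H_1 = Z/2Z,  H_2 = 0.

Order the vertices as v_0 < v_1 < v_2 < v_3 < v_4 < v_5 < v_6. Listing each simplex with vertices in this order, K has dimension 2 with simplices:

  0-simplices (7): [v_0], [v_1], [v_2], [v_3], [v_4], [v_5], [v_6]
  1-simplices (18): (18 of them)
  2-simplices (12): (12 of them)

giving chain groups C_0 ≅ Z^7, C_1 ≅ Z^18, C_2 ≅ Z^12.

∂_1: C_1 → C_0 maps an edge to its endpoints' difference, ∂[p,q] = q − p. For instance
  ∂[v_1,v_6] = [v_6] − [v_1].
The 7×18 boundary matrix has rank 6 and Smith normal form diag(1,1,1,1,1,1).

The boundary map ∂_2: C_2 → C_1 maps a triangle to the signed sum of its edges. For instance
  ∂[v_0,v_3,v_4] = [v_3,v_4] − [v_0,v_4] + [v_0,v_3],
  ∂[v_2,v_4,v_5] = [v_4,v_5] − [v_2,v_5] + [v_2,v_4].
This gives a 18×12 integer matrix of rank 12; reducing to Smith normal form yields diagonal entries (1,1,1,1,1,1,1,1,1,1,1,2).

Now H_k = ker ∂_k / im ∂_{k+1}, so:

  H_0: rank C_0 − rank ∂_1 = 7 − 6 = 1, and the invariant factors of ∂_1 are all 1, so H_0 ≅ Z.
  H_1: rank ker ∂_1 − rank ∂_2 = (18 − 6) − 12 = 0, and ∂_2 has invariant factor 2 > 1, so H_1 ≅ Z/2Z.
  H_2: rank ker ∂_2 − rank ∂_3 = (12 − 12) − 0 = 0, and there is no ∂_3, so H_2 ≅ 0.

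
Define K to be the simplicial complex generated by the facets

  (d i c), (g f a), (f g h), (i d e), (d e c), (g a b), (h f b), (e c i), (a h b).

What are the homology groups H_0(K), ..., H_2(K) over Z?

K has 9 vertices, 16 edges, 9 triangles.
rank ∂_0 = 0, rank ∂_1 = 7 ⇒ b_0 = 9 − 0 − 7 = 2; all invariant factors of ∂_1 are 1 so no torsion. So H_0 ≅ Z^2.
rank ∂_1 = 7, rank ∂_2 = 8 ⇒ b_1 = 16 − 7 − 8 = 1; all invariant factors of ∂_2 are 1 so no torsion. So H_1 ≅ Z.
rank ∂_2 = 8, rank ∂_3 = 0 ⇒ b_2 = 9 − 8 − 0 = 1. So H_2 ≅ Z.

H_0 ≅ Z^2,  H_1 ≅ Z,  H_2 ≅ Z.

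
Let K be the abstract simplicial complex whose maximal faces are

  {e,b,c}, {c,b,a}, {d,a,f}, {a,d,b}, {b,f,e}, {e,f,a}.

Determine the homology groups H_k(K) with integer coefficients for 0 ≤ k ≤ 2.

H_0 = Z,  H_1 = Z,  H_2 = 0.

We work with the vertex ordering a < b < c < d < e < f. The simplices of K, each written with vertices in increasing order, are:

  0-simplices (6): a, b, c, d, e, f
  1-simplices (12): ab, ac, ad, ae, af, bc, bd, be, bf, ce, df, ef
  2-simplices (6): abc, abd, adf, aef, bce, bef

so the chain groups are C_0 ≅ Z^6, C_1 ≅ Z^12, C_2 ≅ Z^6.

∂_1: C_1 → C_0 sends each edge [p,q] (with p < q) to q − p. For instance
  ∂bc = c − b.
As a 6×12 matrix over Z this has rank 5, with invariant factors (1,1,1,1,1).

∂_2: C_2 → C_1 maps a triangle to the signed sum of its edges. For instance
  ∂adf = df − af + ad,
  ∂bce = ce − be + bc.
The resulting 12×6 matrix has rank 6, and its Smith normal form has invariant factors (1,1,1,1,1,1).

Now H_k = ker ∂_k / im ∂_{k+1}, so:

  H_0: rank C_0 − rank ∂_1 = 6 − 5 = 1, and the invariant factors of ∂_1 are all 1, so H_0 = Z.
  H_1: rank ker ∂_1 − rank ∂_2 = (12 − 5) − 6 = 1, and the invariant factors of ∂_2 are all 1, so H_1 = Z.
  H_2: rank ker ∂_2 − rank ∂_3 = (6 − 6) − 0 = 0, and there is no ∂_3, so H_2 = 0.

As a check, the Euler characteristic is 6 − 12 + 6 = 0, which agrees with 1 − 1 + 0 = 0.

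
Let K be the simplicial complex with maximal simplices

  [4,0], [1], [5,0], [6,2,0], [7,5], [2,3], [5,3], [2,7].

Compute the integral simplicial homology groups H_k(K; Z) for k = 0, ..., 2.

H_0 = Z^2,  H_1 = Z^2,  H_2 = 0.

We work with the vertex ordering 0 < 1 < 2 < 3 < 4 < 5 < 6 < 7. The simplices of K, each written with vertices in increasing order, are:

  0-simplices (8): [0], [1], [2], [3], [4], [5], [6], [7]
  1-simplices (9): [0,2], [0,4], [0,5], [0,6], [2,3], [2,6], [2,7], [3,5], [5,7]
  2-simplices (1): [0,2,6]

so the chain groups are C_0 ≅ Z^8, C_1 ≅ Z^9, C_2 ≅ Z^1.

The boundary map ∂_1: C_1 → C_0 maps an edge to its endpoints' difference, ∂[p,q] = q − p. For instance
  ∂[3,5] = [5] − [3].
As a 8×9 matrix over Z this has rank 6, with invariant factors (1,1,1,1,1,1).

Boundary ∂_2: C_2 → C_1 maps a triangle to the signed sum of its edges. For instance
  ∂[0,2,6] = [2,6] − [0,6] + [0,2].
The resulting 9×1 matrix has rank 1, and its Smith normal form has invariant factors (1).

Reading off H_k = ker ∂_k / im ∂_{k+1}:

  H_0: rank C_0 − rank ∂_1 = 8 − 6 = 2, and the invariant factors of ∂_1 are all 1, so H_0 ≅ Z^2.
  H_1: rank ker ∂_1 − rank ∂_2 = (9 − 6) − 1 = 2, and the invariant factors of ∂_2 are all 1, so H_1 ≅ Z^2.
  H_2: rank ker ∂_2 − rank ∂_3 = (1 − 1) − 0 = 0, and there is no ∂_3, so H_2 ≅ 0.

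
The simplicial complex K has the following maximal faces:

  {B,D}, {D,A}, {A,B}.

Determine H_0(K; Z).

Order the vertices as A < B < D. Listing each simplex with vertices in this order, K has dimension 1 with simplices:

  0-simplices (3): A, B, D
  1-simplices (3): AB, AD, BD

Hence C_0 ≅ Z^3, C_1 ≅ Z^3.

∂_1: C_1 → C_0 sends each edge [p,q] (with p < q) to q − p. For instance
  ∂AB = B − A.
As a 3×3 matrix over Z this has rank 2, with invariant factors (1,1).

Reading off H_k = ker ∂_k / im ∂_{k+1}:

  H_0: rank C_0 − rank ∂_1 = 3 − 2 = 1, and the invariant factors of ∂_1 are all 1, so H_0 ≅ Z.

H_0 = Z.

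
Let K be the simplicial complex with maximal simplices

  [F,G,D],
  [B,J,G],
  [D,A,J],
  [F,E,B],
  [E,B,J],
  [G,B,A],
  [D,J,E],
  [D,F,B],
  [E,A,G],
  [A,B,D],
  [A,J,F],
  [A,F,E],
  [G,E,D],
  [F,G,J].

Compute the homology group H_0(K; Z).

Take the total order A < B < D < E < F < G < J on the vertex set. Then K (dimension 2) consists of the simplices:

  0-simplices (7): A, B, D, E, F, G, J
  1-simplices (21): AB, AD, AE, AF, AG, AJ, BD, BE, BF, BG, BJ, DE, DF, DG, DJ, EF, EG, EJ, FG, FJ, GJ
  2-simplices (14): ABD, ABG, ADJ, AEF, AEG, AFJ, BDF, BEF, BEJ, BGJ, DEG, DEJ, DFG, FGJ

giving chain groups C_0 ≅ Z^7, C_1 ≅ Z^21, C_2 ≅ Z^14.

∂_1: C_1 → C_0 maps an edge to its endpoints' difference, ∂[p,q] = q − p. For instance
  ∂FJ = J − F.
The 7×21 boundary matrix has rank 6 and Smith normal form diag(1,1,1,1,1,1).

The boundary map ∂_2: C_2 → C_1 maps a triangle to the signed sum of its edges. For instance
  ∂BDF = DF − BF + BD,
  ∂FGJ = GJ − FJ + FG.
This gives a 21×14 integer matrix of rank 13; reducing to Smith normal form yields diagonal entries (1,1,1,1,1,1,1,1,1,1,1,1,1).

Now H_k = ker ∂_k / im ∂_{k+1}, so:

  H_0: rank C_0 − rank ∂_1 = 7 − 6 = 1, and the invariant factors of ∂_1 are all 1, so H_0 ≅ Z.

H_0 = Z.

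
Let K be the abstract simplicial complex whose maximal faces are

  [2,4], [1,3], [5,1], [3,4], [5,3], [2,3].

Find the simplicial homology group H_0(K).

Order the vertices as 1 < 2 < 3 < 4 < 5. Listing each simplex with vertices in this order, K has dimension 1 with simplices:

  0-simplices (5): [1], [2], [3], [4], [5]
  1-simplices (6): [1,3], [1,5], [2,3], [2,4], [3,4], [3,5]

Hence C_0 ≅ Z^5, C_1 ≅ Z^6.

∂_1: C_1 → C_0 maps an edge to its endpoints' difference, ∂[p,q] = q − p. For instance
  ∂[3,4] = [4] − [3].
This gives a 5×6 integer matrix of rank 4; reducing to Smith normal form yields diagonal entries (1,1,1,1).

Now H_k = ker ∂_k / im ∂_{k+1}, so:

  H_0: rank C_0 − rank ∂_1 = 5 − 4 = 1, and the invariant factors of ∂_1 are all 1, so H_0 = Z.

(K is a triangulation of a wedge of 2 circles.)

H_0 = Z.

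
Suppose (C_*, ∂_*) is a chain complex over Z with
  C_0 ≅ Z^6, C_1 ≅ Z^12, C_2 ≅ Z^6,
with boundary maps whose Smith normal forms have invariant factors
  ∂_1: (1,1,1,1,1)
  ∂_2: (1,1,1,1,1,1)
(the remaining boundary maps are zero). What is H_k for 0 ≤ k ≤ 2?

H_0 ≅ Z,  H_1 ≅ Z,  H_2 = 0.

H_0: b_0 = 6 − 0 − 5 = 1; torsion from ∂_1 factors > 1: none. So H_0 ≅ Z.
H_1: b_1 = 12 − 5 − 6 = 1; torsion from ∂_2 factors > 1: none. So H_1 ≅ Z.
H_2: b_2 = 6 − 6 − 0 = 0; torsion from ∂_3 factors > 1: none. So H_2 ≅ 0.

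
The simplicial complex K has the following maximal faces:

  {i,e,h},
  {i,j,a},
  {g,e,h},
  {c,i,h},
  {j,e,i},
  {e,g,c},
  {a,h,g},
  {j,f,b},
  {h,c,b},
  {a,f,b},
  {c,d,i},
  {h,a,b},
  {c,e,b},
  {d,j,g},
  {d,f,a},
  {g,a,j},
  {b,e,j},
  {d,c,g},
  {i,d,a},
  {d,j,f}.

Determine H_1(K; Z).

H_1 ≅ Z ⊕ Z/2Z.

Fix the vertex order a < b < c < d < e < f < g < h < i < j and write every simplex with vertices in increasing order. Then dim K = 2 and the simplices of K are:

  0-simplices (10): a, b, c, d, e, f, g, h, i, j
  1-simplices (30): ab, ad, af, ag, ah, ai, aj, bc, be, bf, bh, bj, cd, ce, cg, ch, ci, df, dg, di, dj, eg, eh, ei, ej, fj, gh, gj, hi, ij
  2-simplices (20): abf, abh, adf, adi, agh, agj, aij, bce, bch, bej, bfj, cdg, cdi, ceg, chi, dfj, dgj, egh, ehi, eij

Hence C_0 ≅ Z^10, C_1 ≅ Z^30, C_2 ≅ Z^20.

∂_1: C_1 → C_0 maps an edge to its endpoints' difference, ∂[p,q] = q − p. For instance
  ∂cd = d − c.
The resulting 10×30 matrix has rank 9, and its Smith normal form has invariant factors (1,1,1,1,1,1,1,1,1).

Boundary ∂_2: C_2 → C_1 sends each 2-simplex [p,q,r] to [q,r] − [p,r] + [p,q]. For instance
  ∂aij = ij − aj + ai,
  ∂abf = bf − af + ab.
As a 30×20 matrix over Z this has rank 20, with invariant factors (1,1,1,1,1,1,1,1,1,1,1,1,1,1,1,1,1,1,1,2).

From H_k ≅ ker(∂_k) / im(∂_{k+1}) we obtain:

  H_1: rank ker ∂_1 − rank ∂_2 = (30 − 9) − 20 = 1, and ∂_2 has invariant factor 2 > 1, so H_1 ≅ Z ⊕ Z/2Z.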